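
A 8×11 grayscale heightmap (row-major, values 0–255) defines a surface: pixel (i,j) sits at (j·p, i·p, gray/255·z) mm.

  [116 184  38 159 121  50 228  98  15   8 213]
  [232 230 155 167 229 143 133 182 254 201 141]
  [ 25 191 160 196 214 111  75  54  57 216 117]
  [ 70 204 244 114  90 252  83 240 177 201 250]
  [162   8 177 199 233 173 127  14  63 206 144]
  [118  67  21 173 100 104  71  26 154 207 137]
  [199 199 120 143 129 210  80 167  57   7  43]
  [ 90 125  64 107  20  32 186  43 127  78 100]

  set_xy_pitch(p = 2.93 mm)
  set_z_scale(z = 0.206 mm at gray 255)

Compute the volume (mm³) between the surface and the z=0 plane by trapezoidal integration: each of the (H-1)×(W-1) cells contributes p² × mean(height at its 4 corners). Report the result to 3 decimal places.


66.566

height_mm = gray/255 × 0.206; cell vol = 2.93² × mean(4 corners)
unit = 2.93² × 0.206 / (4×255) = 0.00173381 mm³ per gray-sum
row 0: Σ corner-gray over 10 cells = 5892  → 10.2156
row 1: Σ corner-gray over 10 cells = 6451  → 11.1848
row 2: Σ corner-gray over 10 cells = 6220  → 10.7843
row 3: Σ corner-gray over 10 cells = 6236  → 10.8121
row 4: Σ corner-gray over 10 cells = 4807  → 8.3344
row 5: Σ corner-gray over 10 cells = 4567  → 7.9183
row 6: Σ corner-gray over 10 cells = 4220  → 7.3167
Σ rows: total corner-gray = 38393  → 66.5663 mm³


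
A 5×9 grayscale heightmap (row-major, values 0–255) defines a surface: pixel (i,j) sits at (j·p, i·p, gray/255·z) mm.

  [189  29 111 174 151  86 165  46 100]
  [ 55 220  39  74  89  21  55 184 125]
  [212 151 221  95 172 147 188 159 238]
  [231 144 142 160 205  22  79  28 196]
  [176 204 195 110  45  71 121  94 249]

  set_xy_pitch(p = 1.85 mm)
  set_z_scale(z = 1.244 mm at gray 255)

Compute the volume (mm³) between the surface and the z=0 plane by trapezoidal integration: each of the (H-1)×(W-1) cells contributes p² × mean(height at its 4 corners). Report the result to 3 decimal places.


height_mm = gray/255 × 1.244; cell vol = 1.85² × mean(4 corners)
unit = 1.85² × 1.244 / (4×255) = 0.00417411 mm³ per gray-sum
row 0: Σ corner-gray over 8 cells = 3357  → 14.0125
row 1: Σ corner-gray over 8 cells = 4260  → 17.7817
row 2: Σ corner-gray over 8 cells = 4703  → 19.6308
row 3: Σ corner-gray over 8 cells = 4092  → 17.0804
Σ rows: total corner-gray = 16412  → 68.5055 mm³

68.505


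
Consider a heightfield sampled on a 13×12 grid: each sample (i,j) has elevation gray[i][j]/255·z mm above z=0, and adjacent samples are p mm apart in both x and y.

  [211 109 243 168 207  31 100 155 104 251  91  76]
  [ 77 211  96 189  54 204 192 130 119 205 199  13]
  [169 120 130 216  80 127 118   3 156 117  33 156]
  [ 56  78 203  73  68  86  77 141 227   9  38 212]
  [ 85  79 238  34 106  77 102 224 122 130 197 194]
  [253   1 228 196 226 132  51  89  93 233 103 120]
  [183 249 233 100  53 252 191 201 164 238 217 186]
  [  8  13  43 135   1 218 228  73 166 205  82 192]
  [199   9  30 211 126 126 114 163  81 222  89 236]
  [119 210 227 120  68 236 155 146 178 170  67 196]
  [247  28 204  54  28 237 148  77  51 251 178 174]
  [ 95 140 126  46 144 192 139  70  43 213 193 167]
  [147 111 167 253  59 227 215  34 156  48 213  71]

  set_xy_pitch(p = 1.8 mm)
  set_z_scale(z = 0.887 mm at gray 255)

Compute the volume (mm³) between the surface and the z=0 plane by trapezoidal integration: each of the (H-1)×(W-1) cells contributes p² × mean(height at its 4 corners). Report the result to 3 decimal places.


202.837

height_mm = gray/255 × 0.887; cell vol = 1.8² × mean(4 corners)
unit = 1.8² × 0.887 / (4×255) = 0.00281753 mm³ per gray-sum
row 0: Σ corner-gray over 11 cells = 6493  → 18.2942
row 1: Σ corner-gray over 11 cells = 5813  → 16.3783
row 2: Σ corner-gray over 11 cells = 4793  → 13.5044
row 3: Σ corner-gray over 11 cells = 5165  → 14.5525
row 4: Σ corner-gray over 11 cells = 5974  → 16.8319
row 5: Σ corner-gray over 11 cells = 7242  → 20.4045
row 6: Σ corner-gray over 11 cells = 6693  → 18.8577
row 7: Σ corner-gray over 11 cells = 5305  → 14.9470
row 8: Σ corner-gray over 11 cells = 6246  → 17.5983
row 9: Σ corner-gray over 11 cells = 6402  → 18.0378
row 10: Σ corner-gray over 11 cells = 5807  → 16.3614
row 11: Σ corner-gray over 11 cells = 6058  → 17.0686
Σ rows: total corner-gray = 71991  → 202.8368 mm³


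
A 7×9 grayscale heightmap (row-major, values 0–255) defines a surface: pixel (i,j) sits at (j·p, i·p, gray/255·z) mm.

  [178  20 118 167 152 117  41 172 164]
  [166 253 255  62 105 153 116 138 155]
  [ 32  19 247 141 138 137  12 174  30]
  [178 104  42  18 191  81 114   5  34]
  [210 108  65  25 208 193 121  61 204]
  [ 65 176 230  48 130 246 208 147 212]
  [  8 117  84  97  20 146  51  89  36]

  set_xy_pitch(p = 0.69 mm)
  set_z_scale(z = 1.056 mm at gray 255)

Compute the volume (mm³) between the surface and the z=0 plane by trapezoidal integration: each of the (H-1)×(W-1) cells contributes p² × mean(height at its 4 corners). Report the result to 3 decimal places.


11.644

height_mm = gray/255 × 1.056; cell vol = 0.69² × mean(4 corners)
unit = 0.69² × 1.056 / (4×255) = 0.000492904 mm³ per gray-sum
row 0: Σ corner-gray over 8 cells = 4401  → 2.1693
row 1: Σ corner-gray over 8 cells = 4283  → 2.1111
row 2: Σ corner-gray over 8 cells = 3120  → 1.5379
row 3: Σ corner-gray over 8 cells = 3298  → 1.6256
row 4: Σ corner-gray over 8 cells = 4623  → 2.2787
row 5: Σ corner-gray over 8 cells = 3899  → 1.9218
Σ rows: total corner-gray = 23624  → 11.6444 mm³


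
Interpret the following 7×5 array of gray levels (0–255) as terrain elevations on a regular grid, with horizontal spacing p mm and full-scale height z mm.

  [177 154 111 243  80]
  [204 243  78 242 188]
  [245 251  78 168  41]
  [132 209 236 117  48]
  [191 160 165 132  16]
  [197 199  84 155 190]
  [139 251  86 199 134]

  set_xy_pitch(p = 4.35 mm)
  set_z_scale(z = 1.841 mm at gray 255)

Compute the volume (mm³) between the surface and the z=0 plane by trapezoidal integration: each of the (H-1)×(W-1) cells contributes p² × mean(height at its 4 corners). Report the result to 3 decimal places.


532.449

height_mm = gray/255 × 1.841; cell vol = 4.35² × mean(4 corners)
unit = 4.35² × 1.841 / (4×255) = 0.0341533 mm³ per gray-sum
row 0: Σ corner-gray over 4 cells = 2791  → 95.3217
row 1: Σ corner-gray over 4 cells = 2798  → 95.5608
row 2: Σ corner-gray over 4 cells = 2584  → 88.2520
row 3: Σ corner-gray over 4 cells = 2425  → 82.8216
row 4: Σ corner-gray over 4 cells = 2384  → 81.4214
row 5: Σ corner-gray over 4 cells = 2608  → 89.0717
Σ rows: total corner-gray = 15590  → 532.4493 mm³


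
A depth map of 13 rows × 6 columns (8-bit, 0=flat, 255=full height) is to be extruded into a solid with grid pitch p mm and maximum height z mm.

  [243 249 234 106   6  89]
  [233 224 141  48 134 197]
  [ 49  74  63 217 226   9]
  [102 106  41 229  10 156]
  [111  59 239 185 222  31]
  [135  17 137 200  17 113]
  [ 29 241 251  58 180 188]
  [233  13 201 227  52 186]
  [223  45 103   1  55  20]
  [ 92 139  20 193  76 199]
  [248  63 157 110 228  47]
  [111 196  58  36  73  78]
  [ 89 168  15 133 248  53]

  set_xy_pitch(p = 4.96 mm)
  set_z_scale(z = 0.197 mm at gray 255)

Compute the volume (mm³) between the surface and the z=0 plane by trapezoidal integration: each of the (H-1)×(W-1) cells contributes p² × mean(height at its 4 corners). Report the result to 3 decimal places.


height_mm = gray/255 × 0.197; cell vol = 4.96² × mean(4 corners)
unit = 4.96² × 0.197 / (4×255) = 0.00475149 mm³ per gray-sum
row 0: Σ corner-gray over 5 cells = 3046  → 14.4730
row 1: Σ corner-gray over 5 cells = 2742  → 13.0286
row 2: Σ corner-gray over 5 cells = 2248  → 10.6813
row 3: Σ corner-gray over 5 cells = 2582  → 12.2683
row 4: Σ corner-gray over 5 cells = 2542  → 12.0783
row 5: Σ corner-gray over 5 cells = 2667  → 12.6722
row 6: Σ corner-gray over 5 cells = 3082  → 14.6441
row 7: Σ corner-gray over 5 cells = 2056  → 9.7691
row 8: Σ corner-gray over 5 cells = 1798  → 8.5432
row 9: Σ corner-gray over 5 cells = 2558  → 12.1543
row 10: Σ corner-gray over 5 cells = 2326  → 11.0520
row 11: Σ corner-gray over 5 cells = 2185  → 10.3820
Σ rows: total corner-gray = 29832  → 141.7463 mm³

141.746


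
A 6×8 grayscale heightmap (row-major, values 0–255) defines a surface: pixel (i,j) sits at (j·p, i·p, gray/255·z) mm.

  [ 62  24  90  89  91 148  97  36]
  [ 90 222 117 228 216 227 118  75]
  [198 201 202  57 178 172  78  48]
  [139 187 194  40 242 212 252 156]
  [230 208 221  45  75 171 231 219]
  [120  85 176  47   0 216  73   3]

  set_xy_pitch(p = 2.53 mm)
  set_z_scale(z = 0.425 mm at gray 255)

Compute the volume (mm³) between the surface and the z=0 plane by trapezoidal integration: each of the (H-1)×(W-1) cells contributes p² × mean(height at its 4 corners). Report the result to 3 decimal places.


56.485

height_mm = gray/255 × 0.425; cell vol = 2.53² × mean(4 corners)
unit = 2.53² × 0.425 / (4×255) = 0.00266704 mm³ per gray-sum
row 0: Σ corner-gray over 7 cells = 3597  → 9.5933
row 1: Σ corner-gray over 7 cells = 4443  → 11.8497
row 2: Σ corner-gray over 7 cells = 4571  → 12.1910
row 3: Σ corner-gray over 7 cells = 4900  → 13.0685
row 4: Σ corner-gray over 7 cells = 3668  → 9.7827
Σ rows: total corner-gray = 21179  → 56.4853 mm³


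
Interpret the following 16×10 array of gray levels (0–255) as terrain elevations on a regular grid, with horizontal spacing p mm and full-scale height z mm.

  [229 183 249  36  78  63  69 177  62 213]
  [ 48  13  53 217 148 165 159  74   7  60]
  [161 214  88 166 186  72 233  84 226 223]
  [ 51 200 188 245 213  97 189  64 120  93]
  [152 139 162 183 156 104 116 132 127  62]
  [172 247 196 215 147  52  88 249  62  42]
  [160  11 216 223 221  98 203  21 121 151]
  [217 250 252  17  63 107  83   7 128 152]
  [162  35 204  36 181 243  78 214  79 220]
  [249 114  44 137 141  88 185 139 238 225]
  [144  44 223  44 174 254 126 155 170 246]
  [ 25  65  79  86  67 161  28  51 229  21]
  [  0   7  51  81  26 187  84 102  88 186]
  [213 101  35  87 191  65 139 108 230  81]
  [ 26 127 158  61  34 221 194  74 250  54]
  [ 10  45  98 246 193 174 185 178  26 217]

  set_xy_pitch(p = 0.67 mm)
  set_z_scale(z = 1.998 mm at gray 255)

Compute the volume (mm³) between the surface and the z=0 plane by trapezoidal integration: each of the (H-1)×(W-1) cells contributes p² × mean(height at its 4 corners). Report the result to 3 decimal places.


61.996

height_mm = gray/255 × 1.998; cell vol = 0.67² × mean(4 corners)
unit = 0.67² × 1.998 / (4×255) = 0.000879316 mm³ per gray-sum
row 0: Σ corner-gray over 9 cells = 4056  → 3.5665
row 1: Σ corner-gray over 9 cells = 4702  → 4.1345
row 2: Σ corner-gray over 9 cells = 5698  → 5.0103
row 3: Σ corner-gray over 9 cells = 5228  → 4.5971
row 4: Σ corner-gray over 9 cells = 5178  → 4.5531
row 5: Σ corner-gray over 9 cells = 5265  → 4.6296
row 6: Σ corner-gray over 9 cells = 4722  → 4.1521
row 7: Σ corner-gray over 9 cells = 4705  → 4.1372
row 8: Σ corner-gray over 9 cells = 5168  → 4.5443
row 9: Σ corner-gray over 9 cells = 5416  → 4.7624
row 10: Σ corner-gray over 9 cells = 4348  → 3.8233
row 11: Σ corner-gray over 9 cells = 3016  → 2.6520
row 12: Σ corner-gray over 9 cells = 3644  → 3.2042
row 13: Σ corner-gray over 9 cells = 4524  → 3.9780
row 14: Σ corner-gray over 9 cells = 4835  → 4.2515
Σ rows: total corner-gray = 70505  → 61.9962 mm³


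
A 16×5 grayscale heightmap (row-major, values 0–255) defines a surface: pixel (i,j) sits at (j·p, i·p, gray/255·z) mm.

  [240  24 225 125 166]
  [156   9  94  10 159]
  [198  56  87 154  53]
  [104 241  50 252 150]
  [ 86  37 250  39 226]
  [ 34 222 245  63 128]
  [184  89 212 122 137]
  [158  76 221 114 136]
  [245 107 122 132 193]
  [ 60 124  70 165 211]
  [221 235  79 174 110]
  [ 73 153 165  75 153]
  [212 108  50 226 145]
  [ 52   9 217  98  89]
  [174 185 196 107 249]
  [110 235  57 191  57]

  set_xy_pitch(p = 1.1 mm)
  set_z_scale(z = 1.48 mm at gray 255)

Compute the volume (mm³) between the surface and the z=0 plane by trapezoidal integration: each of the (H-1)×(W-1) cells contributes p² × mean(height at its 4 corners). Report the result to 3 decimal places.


height_mm = gray/255 × 1.48; cell vol = 1.1² × mean(4 corners)
unit = 1.1² × 1.48 / (4×255) = 0.00175569 mm³ per gray-sum
row 0: Σ corner-gray over 4 cells = 1695  → 2.9759
row 1: Σ corner-gray over 4 cells = 1386  → 2.4334
row 2: Σ corner-gray over 4 cells = 2185  → 3.8362
row 3: Σ corner-gray over 4 cells = 2304  → 4.0451
row 4: Σ corner-gray over 4 cells = 2186  → 3.8379
row 5: Σ corner-gray over 4 cells = 2389  → 4.1943
row 6: Σ corner-gray over 4 cells = 2283  → 4.0082
row 7: Σ corner-gray over 4 cells = 2276  → 3.9959
row 8: Σ corner-gray over 4 cells = 2149  → 3.7730
row 9: Σ corner-gray over 4 cells = 2296  → 4.0311
row 10: Σ corner-gray over 4 cells = 2319  → 4.0714
row 11: Σ corner-gray over 4 cells = 2137  → 3.7519
row 12: Σ corner-gray over 4 cells = 1914  → 3.3604
row 13: Σ corner-gray over 4 cells = 2188  → 3.8414
row 14: Σ corner-gray over 4 cells = 2532  → 4.4454
Σ rows: total corner-gray = 32239  → 56.6016 mm³

56.602


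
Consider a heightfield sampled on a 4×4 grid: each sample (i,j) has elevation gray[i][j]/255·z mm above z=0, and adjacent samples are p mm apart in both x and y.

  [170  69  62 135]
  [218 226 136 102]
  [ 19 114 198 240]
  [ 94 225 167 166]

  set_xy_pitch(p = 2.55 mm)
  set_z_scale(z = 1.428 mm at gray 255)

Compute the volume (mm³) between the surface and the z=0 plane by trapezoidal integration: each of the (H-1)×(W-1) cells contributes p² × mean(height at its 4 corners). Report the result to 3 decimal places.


49.751

height_mm = gray/255 × 1.428; cell vol = 2.55² × mean(4 corners)
unit = 2.55² × 1.428 / (4×255) = 0.0091035 mm³ per gray-sum
row 0: Σ corner-gray over 3 cells = 1611  → 14.6657
row 1: Σ corner-gray over 3 cells = 1927  → 17.5424
row 2: Σ corner-gray over 3 cells = 1927  → 17.5424
Σ rows: total corner-gray = 5465  → 49.7506 mm³


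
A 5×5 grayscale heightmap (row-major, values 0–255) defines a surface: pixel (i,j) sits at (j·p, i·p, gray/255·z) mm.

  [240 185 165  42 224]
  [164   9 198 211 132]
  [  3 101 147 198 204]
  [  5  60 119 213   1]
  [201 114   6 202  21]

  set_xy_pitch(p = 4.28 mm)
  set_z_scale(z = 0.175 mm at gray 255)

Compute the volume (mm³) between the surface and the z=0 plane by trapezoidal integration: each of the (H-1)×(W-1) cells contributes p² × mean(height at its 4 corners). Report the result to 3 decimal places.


height_mm = gray/255 × 0.175; cell vol = 4.28² × mean(4 corners)
unit = 4.28² × 0.175 / (4×255) = 0.00314286 mm³ per gray-sum
row 0: Σ corner-gray over 4 cells = 2380  → 7.4800
row 1: Σ corner-gray over 4 cells = 2231  → 7.0117
row 2: Σ corner-gray over 4 cells = 1889  → 5.9369
row 3: Σ corner-gray over 4 cells = 1656  → 5.2046
Σ rows: total corner-gray = 8156  → 25.6332 mm³

25.633


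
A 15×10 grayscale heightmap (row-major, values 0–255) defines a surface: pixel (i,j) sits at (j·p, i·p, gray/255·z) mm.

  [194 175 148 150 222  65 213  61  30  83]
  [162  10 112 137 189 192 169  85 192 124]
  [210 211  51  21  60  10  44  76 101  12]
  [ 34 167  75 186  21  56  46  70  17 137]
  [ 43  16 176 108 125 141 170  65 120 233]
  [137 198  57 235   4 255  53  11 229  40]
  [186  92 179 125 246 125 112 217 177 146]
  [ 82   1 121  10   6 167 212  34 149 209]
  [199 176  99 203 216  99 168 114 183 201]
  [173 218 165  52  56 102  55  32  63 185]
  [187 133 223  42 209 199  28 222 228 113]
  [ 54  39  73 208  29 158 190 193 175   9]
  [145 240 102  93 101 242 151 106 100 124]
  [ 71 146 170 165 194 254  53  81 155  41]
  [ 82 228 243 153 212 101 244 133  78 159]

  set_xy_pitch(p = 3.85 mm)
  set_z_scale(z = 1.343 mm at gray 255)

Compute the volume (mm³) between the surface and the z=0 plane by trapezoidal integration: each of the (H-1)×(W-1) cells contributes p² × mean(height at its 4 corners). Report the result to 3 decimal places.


height_mm = gray/255 × 1.343; cell vol = 3.85² × mean(4 corners)
unit = 3.85² × 1.343 / (4×255) = 0.0195163 mm³ per gray-sum
row 0: Σ corner-gray over 9 cells = 4863  → 94.9077
row 1: Σ corner-gray over 9 cells = 3828  → 74.7084
row 2: Σ corner-gray over 9 cells = 2817  → 54.9774
row 3: Σ corner-gray over 9 cells = 3565  → 69.5756
row 4: Σ corner-gray over 9 cells = 4379  → 85.4618
row 5: Σ corner-gray over 9 cells = 5139  → 100.2942
row 6: Σ corner-gray over 9 cells = 4569  → 89.1699
row 7: Σ corner-gray over 9 cells = 4607  → 89.9116
row 8: Σ corner-gray over 9 cells = 4760  → 92.8975
row 9: Σ corner-gray over 9 cells = 4712  → 91.9608
row 10: Σ corner-gray over 9 cells = 5061  → 98.7720
row 11: Σ corner-gray over 9 cells = 4732  → 92.3511
row 12: Σ corner-gray over 9 cells = 5087  → 99.2794
row 13: Σ corner-gray over 9 cells = 5573  → 108.7643
Σ rows: total corner-gray = 63692  → 1243.0316 mm³

1243.032


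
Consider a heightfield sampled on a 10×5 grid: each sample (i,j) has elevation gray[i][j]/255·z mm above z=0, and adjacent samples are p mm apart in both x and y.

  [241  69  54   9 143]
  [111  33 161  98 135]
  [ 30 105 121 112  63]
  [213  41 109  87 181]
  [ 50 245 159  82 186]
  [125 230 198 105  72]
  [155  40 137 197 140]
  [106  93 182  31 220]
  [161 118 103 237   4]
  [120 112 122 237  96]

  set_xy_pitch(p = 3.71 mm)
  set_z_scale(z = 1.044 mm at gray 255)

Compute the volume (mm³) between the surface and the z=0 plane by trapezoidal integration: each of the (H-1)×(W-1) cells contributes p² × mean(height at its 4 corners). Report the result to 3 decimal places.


height_mm = gray/255 × 1.044; cell vol = 3.71² × mean(4 corners)
unit = 3.71² × 1.044 / (4×255) = 0.014088 mm³ per gray-sum
row 0: Σ corner-gray over 4 cells = 1478  → 20.8220
row 1: Σ corner-gray over 4 cells = 1599  → 22.5266
row 2: Σ corner-gray over 4 cells = 1637  → 23.0620
row 3: Σ corner-gray over 4 cells = 2076  → 29.2466
row 4: Σ corner-gray over 4 cells = 2471  → 34.8114
row 5: Σ corner-gray over 4 cells = 2306  → 32.4868
row 6: Σ corner-gray over 4 cells = 1981  → 27.9083
row 7: Σ corner-gray over 4 cells = 2019  → 28.4436
row 8: Σ corner-gray over 4 cells = 2239  → 31.5429
Σ rows: total corner-gray = 17806  → 250.8502 mm³

250.850


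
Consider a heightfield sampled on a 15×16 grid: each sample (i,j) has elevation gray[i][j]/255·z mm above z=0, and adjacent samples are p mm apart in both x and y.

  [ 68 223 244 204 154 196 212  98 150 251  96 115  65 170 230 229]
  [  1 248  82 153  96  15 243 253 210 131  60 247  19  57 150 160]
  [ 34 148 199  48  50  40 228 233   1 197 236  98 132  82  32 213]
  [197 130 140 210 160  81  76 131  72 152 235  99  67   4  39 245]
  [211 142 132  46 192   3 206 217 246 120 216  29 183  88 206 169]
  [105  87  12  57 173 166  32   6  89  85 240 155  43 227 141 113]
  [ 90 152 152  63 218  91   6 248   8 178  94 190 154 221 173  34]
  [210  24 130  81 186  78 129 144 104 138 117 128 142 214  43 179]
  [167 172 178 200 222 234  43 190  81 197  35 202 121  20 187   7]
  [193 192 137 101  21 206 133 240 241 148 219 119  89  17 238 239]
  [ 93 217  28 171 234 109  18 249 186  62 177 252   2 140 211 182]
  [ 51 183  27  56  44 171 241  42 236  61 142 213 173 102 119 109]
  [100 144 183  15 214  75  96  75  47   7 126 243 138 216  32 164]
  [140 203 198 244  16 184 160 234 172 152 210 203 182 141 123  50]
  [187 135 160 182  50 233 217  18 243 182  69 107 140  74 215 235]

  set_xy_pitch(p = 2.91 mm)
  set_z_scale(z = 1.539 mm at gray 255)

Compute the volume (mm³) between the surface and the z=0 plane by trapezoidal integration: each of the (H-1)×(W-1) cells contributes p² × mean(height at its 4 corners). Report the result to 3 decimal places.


height_mm = gray/255 × 1.539; cell vol = 2.91² × mean(4 corners)
unit = 2.91² × 1.539 / (4×255) = 0.0127769 mm³ per gray-sum
row 0: Σ corner-gray over 15 cells = 9202  → 117.5727
row 1: Σ corner-gray over 15 cells = 7784  → 99.4551
row 2: Σ corner-gray over 15 cells = 7329  → 93.6417
row 3: Σ corner-gray over 15 cells = 8066  → 103.0582
row 4: Σ corner-gray over 15 cells = 7676  → 98.0752
row 5: Σ corner-gray over 15 cells = 7264  → 92.8112
row 6: Σ corner-gray over 15 cells = 7725  → 98.7013
row 7: Σ corner-gray over 15 cells = 8043  → 102.7644
row 8: Σ corner-gray over 15 cells = 8972  → 114.6341
row 9: Σ corner-gray over 15 cells = 9021  → 115.2601
row 10: Σ corner-gray over 15 cells = 8167  → 104.3487
row 11: Σ corner-gray over 15 cells = 7266  → 92.8367
row 12: Σ corner-gray over 15 cells = 8520  → 108.8589
row 13: Σ corner-gray over 15 cells = 9506  → 121.4569
Σ rows: total corner-gray = 114541  → 1463.4753 mm³

1463.475


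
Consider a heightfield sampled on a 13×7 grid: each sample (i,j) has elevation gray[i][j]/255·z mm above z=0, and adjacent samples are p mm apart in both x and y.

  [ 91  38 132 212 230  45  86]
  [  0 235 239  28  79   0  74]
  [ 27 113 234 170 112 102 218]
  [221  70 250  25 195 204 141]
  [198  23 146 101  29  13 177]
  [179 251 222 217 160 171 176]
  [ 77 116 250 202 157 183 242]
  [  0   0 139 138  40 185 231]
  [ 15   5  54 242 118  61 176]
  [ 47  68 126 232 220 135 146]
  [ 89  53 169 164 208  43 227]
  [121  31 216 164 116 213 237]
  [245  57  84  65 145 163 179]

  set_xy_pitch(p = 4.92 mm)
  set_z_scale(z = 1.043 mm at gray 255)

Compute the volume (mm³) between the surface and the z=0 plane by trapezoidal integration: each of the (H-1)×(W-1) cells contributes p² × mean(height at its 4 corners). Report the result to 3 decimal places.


958.629

height_mm = gray/255 × 1.043; cell vol = 4.92² × mean(4 corners)
unit = 4.92² × 1.043 / (4×255) = 0.0247522 mm³ per gray-sum
row 0: Σ corner-gray over 6 cells = 2727  → 67.4993
row 1: Σ corner-gray over 6 cells = 2943  → 72.8458
row 2: Σ corner-gray over 6 cells = 3557  → 88.0437
row 3: Σ corner-gray over 6 cells = 2849  → 70.5191
row 4: Σ corner-gray over 6 cells = 3396  → 84.0586
row 5: Σ corner-gray over 6 cells = 4532  → 112.1771
row 6: Σ corner-gray over 6 cells = 3370  → 83.4150
row 7: Σ corner-gray over 6 cells = 2386  → 59.0588
row 8: Σ corner-gray over 6 cells = 2906  → 71.9300
row 9: Σ corner-gray over 6 cells = 3345  → 82.7962
row 10: Σ corner-gray over 6 cells = 3428  → 84.8506
row 11: Σ corner-gray over 6 cells = 3290  → 81.4348
Σ rows: total corner-gray = 38729  → 958.6291 mm³


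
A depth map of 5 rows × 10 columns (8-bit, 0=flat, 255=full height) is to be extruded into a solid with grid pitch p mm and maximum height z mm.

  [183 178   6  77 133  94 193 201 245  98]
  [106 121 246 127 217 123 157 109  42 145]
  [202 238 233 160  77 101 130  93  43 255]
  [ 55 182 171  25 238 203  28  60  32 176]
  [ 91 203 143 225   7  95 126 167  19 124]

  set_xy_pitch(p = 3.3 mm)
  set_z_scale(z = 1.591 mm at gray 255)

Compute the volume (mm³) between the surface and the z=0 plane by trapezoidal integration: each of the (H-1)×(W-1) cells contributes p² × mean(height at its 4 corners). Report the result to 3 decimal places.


height_mm = gray/255 × 1.591; cell vol = 3.3² × mean(4 corners)
unit = 3.3² × 1.591 / (4×255) = 0.0169863 mm³ per gray-sum
row 0: Σ corner-gray over 9 cells = 5070  → 86.1204
row 1: Σ corner-gray over 9 cells = 5142  → 87.3434
row 2: Σ corner-gray over 9 cells = 4716  → 80.1072
row 3: Σ corner-gray over 9 cells = 4294  → 72.9390
Σ rows: total corner-gray = 19222  → 326.5100 mm³

326.510


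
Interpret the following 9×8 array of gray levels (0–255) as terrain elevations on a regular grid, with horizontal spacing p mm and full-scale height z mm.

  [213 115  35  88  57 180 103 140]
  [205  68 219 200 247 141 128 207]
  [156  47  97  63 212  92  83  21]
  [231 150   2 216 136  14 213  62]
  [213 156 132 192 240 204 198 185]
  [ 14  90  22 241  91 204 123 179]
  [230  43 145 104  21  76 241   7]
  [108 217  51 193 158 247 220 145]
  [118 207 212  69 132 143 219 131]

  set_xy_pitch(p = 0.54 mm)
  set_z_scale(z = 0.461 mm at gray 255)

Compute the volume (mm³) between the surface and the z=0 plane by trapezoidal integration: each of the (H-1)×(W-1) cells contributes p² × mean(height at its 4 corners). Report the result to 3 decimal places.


height_mm = gray/255 × 0.461; cell vol = 0.54² × mean(4 corners)
unit = 0.54² × 0.461 / (4×255) = 0.000131792 mm³ per gray-sum
row 0: Σ corner-gray over 7 cells = 3927  → 0.5175
row 1: Σ corner-gray over 7 cells = 3783  → 0.4986
row 2: Σ corner-gray over 7 cells = 3120  → 0.4112
row 3: Σ corner-gray over 7 cells = 4397  → 0.5795
row 4: Σ corner-gray over 7 cells = 4377  → 0.5769
row 5: Σ corner-gray over 7 cells = 3232  → 0.4260
row 6: Σ corner-gray over 7 cells = 3922  → 0.5169
row 7: Σ corner-gray over 7 cells = 4638  → 0.6113
Σ rows: total corner-gray = 31396  → 4.1377 mm³

4.138


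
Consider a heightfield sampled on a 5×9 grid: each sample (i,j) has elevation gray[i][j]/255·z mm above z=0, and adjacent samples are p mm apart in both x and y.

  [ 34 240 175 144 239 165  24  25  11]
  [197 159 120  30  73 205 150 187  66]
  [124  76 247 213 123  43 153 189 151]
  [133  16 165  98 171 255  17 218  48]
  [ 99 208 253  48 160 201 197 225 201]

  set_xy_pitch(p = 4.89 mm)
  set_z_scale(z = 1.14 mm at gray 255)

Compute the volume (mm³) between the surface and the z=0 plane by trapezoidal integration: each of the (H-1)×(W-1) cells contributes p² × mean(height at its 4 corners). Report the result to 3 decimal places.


height_mm = gray/255 × 1.14; cell vol = 4.89² × mean(4 corners)
unit = 4.89² × 1.14 / (4×255) = 0.0267253 mm³ per gray-sum
row 0: Σ corner-gray over 8 cells = 4180  → 111.7117
row 1: Σ corner-gray over 8 cells = 4474  → 119.5689
row 2: Σ corner-gray over 8 cells = 4424  → 118.2327
row 3: Σ corner-gray over 8 cells = 4945  → 132.1566
Σ rows: total corner-gray = 18023  → 481.6699 mm³

481.670


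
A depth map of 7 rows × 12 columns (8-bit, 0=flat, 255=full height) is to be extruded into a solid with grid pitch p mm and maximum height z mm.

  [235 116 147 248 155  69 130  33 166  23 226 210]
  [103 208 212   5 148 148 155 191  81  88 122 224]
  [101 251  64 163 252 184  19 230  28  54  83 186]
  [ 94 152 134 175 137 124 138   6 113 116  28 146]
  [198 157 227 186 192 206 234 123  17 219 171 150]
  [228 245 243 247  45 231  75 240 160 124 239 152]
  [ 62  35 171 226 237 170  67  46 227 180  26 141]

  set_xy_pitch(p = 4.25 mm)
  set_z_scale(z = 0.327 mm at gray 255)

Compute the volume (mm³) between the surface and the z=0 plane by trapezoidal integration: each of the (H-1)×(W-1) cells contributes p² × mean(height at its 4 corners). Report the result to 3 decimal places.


height_mm = gray/255 × 0.327; cell vol = 4.25² × mean(4 corners)
unit = 4.25² × 0.327 / (4×255) = 0.00579062 mm³ per gray-sum
row 0: Σ corner-gray over 11 cells = 6114  → 35.4039
row 1: Σ corner-gray over 11 cells = 5986  → 34.6627
row 2: Σ corner-gray over 11 cells = 5429  → 31.4373
row 3: Σ corner-gray over 11 cells = 6298  → 36.4694
row 4: Σ corner-gray over 11 cells = 7890  → 45.6880
row 5: Σ corner-gray over 11 cells = 7051  → 40.8297
Σ rows: total corner-gray = 38768  → 224.4909 mm³

224.491


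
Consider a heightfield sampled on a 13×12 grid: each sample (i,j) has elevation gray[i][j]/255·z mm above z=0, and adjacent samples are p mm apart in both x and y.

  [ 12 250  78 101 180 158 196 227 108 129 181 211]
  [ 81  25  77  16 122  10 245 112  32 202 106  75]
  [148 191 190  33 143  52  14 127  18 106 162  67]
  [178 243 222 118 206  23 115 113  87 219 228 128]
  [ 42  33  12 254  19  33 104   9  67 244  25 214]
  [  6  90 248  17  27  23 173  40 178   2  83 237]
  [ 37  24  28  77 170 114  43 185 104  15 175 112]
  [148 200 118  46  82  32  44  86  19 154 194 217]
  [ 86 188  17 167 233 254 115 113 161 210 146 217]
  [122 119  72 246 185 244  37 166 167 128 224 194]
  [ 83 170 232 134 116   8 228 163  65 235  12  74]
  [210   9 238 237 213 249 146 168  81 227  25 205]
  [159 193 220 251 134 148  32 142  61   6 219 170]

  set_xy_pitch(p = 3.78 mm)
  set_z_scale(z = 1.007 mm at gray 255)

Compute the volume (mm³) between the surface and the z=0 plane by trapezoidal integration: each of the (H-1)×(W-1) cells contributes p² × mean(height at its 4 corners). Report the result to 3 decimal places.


height_mm = gray/255 × 1.007; cell vol = 3.78² × mean(4 corners)
unit = 3.78² × 1.007 / (4×255) = 0.0141063 mm³ per gray-sum
row 0: Σ corner-gray over 11 cells = 5489  → 77.4294
row 1: Σ corner-gray over 11 cells = 4337  → 61.1790
row 2: Σ corner-gray over 11 cells = 5741  → 80.9842
row 3: Σ corner-gray over 11 cells = 5310  → 74.9044
row 4: Σ corner-gray over 11 cells = 3861  → 54.4644
row 5: Σ corner-gray over 11 cells = 4024  → 56.7637
row 6: Σ corner-gray over 11 cells = 4334  → 61.1367
row 7: Σ corner-gray over 11 cells = 5826  → 82.1833
row 8: Σ corner-gray over 11 cells = 7003  → 98.7864
row 9: Σ corner-gray over 11 cells = 6375  → 89.9276
row 10: Σ corner-gray over 11 cells = 6484  → 91.4652
row 11: Σ corner-gray over 11 cells = 6742  → 95.1046
Σ rows: total corner-gray = 65526  → 924.3290 mm³

924.329


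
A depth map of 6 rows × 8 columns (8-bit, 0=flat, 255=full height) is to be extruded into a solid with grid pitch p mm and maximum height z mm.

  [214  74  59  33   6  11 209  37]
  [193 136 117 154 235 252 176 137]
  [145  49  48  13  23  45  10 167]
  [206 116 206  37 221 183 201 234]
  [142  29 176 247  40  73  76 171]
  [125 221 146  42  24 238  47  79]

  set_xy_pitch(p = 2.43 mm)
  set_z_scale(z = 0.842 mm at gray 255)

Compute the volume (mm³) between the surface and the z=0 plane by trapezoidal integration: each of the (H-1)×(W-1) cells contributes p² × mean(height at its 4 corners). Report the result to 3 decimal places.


82.461

height_mm = gray/255 × 0.842; cell vol = 2.43² × mean(4 corners)
unit = 2.43² × 0.842 / (4×255) = 0.00487444 mm³ per gray-sum
row 0: Σ corner-gray over 7 cells = 3505  → 17.0849
row 1: Σ corner-gray over 7 cells = 3158  → 15.3935
row 2: Σ corner-gray over 7 cells = 3056  → 14.8963
row 3: Σ corner-gray over 7 cells = 3963  → 19.3174
row 4: Σ corner-gray over 7 cells = 3235  → 15.7688
Σ rows: total corner-gray = 16917  → 82.4609 mm³


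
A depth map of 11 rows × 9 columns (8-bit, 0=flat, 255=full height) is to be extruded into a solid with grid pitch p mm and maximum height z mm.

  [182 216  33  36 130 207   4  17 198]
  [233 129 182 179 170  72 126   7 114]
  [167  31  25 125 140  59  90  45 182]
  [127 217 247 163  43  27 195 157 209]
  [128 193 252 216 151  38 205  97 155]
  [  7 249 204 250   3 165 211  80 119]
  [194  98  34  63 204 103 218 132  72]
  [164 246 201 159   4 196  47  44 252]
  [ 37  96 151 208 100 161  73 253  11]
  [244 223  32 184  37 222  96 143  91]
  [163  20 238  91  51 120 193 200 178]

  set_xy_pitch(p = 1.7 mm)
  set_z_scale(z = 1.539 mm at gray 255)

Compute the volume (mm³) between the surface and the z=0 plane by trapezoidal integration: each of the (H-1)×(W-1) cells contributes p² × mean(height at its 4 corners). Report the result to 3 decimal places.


186.320

height_mm = gray/255 × 1.539; cell vol = 1.7² × mean(4 corners)
unit = 1.7² × 1.539 / (4×255) = 0.0043605 mm³ per gray-sum
row 0: Σ corner-gray over 8 cells = 3743  → 16.3214
row 1: Σ corner-gray over 8 cells = 3456  → 15.0699
row 2: Σ corner-gray over 8 cells = 3813  → 16.6266
row 3: Σ corner-gray over 8 cells = 5021  → 21.8941
row 4: Σ corner-gray over 8 cells = 5037  → 21.9638
row 5: Σ corner-gray over 8 cells = 4420  → 19.2734
row 6: Σ corner-gray over 8 cells = 4180  → 18.2269
row 7: Σ corner-gray over 8 cells = 4342  → 18.9333
row 8: Σ corner-gray over 8 cells = 4341  → 18.9289
row 9: Σ corner-gray over 8 cells = 4376  → 19.0815
Σ rows: total corner-gray = 42729  → 186.3198 mm³


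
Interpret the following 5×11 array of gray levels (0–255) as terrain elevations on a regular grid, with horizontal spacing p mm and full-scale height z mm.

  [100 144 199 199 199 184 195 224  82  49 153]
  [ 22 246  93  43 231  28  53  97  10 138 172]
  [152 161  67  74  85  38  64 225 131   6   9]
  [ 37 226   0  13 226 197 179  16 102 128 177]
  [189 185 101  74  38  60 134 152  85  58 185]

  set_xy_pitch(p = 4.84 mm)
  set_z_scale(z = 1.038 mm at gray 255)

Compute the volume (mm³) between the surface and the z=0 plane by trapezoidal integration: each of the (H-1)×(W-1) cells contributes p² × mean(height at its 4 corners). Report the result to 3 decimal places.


429.030

height_mm = gray/255 × 1.038; cell vol = 4.84² × mean(4 corners)
unit = 4.84² × 1.038 / (4×255) = 0.023839 mm³ per gray-sum
row 0: Σ corner-gray over 10 cells = 5275  → 125.7507
row 1: Σ corner-gray over 10 cells = 3935  → 93.8064
row 2: Σ corner-gray over 10 cells = 4251  → 101.3396
row 3: Σ corner-gray over 10 cells = 4536  → 108.1337
Σ rows: total corner-gray = 17997  → 429.0304 mm³


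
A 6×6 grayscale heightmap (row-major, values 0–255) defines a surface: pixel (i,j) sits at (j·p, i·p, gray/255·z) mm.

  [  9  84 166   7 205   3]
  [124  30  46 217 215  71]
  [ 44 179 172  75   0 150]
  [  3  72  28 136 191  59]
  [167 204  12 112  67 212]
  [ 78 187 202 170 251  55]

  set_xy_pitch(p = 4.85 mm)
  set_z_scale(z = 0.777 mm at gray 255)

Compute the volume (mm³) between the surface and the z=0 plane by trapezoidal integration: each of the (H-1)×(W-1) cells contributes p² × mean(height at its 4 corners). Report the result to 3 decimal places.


height_mm = gray/255 × 0.777; cell vol = 4.85² × mean(4 corners)
unit = 4.85² × 0.777 / (4×255) = 0.0179186 mm³ per gray-sum
row 0: Σ corner-gray over 5 cells = 2147  → 38.4713
row 1: Σ corner-gray over 5 cells = 2257  → 40.4423
row 2: Σ corner-gray over 5 cells = 1962  → 35.1563
row 3: Σ corner-gray over 5 cells = 2085  → 37.3603
row 4: Σ corner-gray over 5 cells = 2922  → 52.3582
Σ rows: total corner-gray = 11373  → 203.7884 mm³

203.788


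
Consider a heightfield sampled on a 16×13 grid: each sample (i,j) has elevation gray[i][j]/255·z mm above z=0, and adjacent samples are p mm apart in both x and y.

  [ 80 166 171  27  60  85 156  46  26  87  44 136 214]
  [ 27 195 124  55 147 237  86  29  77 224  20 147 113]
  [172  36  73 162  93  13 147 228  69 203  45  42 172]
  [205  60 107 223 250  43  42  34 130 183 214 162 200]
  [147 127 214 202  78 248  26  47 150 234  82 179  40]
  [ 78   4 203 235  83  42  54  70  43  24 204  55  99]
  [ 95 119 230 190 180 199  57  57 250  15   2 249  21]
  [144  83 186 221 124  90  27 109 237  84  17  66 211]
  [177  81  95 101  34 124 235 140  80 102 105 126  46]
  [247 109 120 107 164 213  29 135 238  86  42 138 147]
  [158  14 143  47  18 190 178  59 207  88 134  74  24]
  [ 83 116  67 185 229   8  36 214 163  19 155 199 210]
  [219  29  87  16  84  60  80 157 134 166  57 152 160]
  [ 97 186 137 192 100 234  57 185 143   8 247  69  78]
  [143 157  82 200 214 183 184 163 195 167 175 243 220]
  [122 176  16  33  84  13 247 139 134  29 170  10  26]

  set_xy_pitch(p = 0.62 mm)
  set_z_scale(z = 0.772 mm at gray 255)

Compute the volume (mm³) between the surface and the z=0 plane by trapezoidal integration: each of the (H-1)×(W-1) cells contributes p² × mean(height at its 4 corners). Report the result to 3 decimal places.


25.591

height_mm = gray/255 × 0.772; cell vol = 0.62² × mean(4 corners)
unit = 0.62² × 0.772 / (4×255) = 0.000290938 mm³ per gray-sum
row 0: Σ corner-gray over 12 cells = 5124  → 1.4908
row 1: Σ corner-gray over 12 cells = 5388  → 1.5676
row 2: Σ corner-gray over 12 cells = 5867  → 1.7069
row 3: Σ corner-gray over 12 cells = 6662  → 1.9382
row 4: Σ corner-gray over 12 cells = 5572  → 1.6211
row 5: Σ corner-gray over 12 cells = 5423  → 1.5778
row 6: Σ corner-gray over 12 cells = 6055  → 1.7616
row 7: Σ corner-gray over 12 cells = 5512  → 1.6037
row 8: Σ corner-gray over 12 cells = 5825  → 1.6947
row 9: Σ corner-gray over 12 cells = 5642  → 1.6415
row 10: Σ corner-gray over 12 cells = 5561  → 1.6179
row 11: Σ corner-gray over 12 cells = 5498  → 1.5996
row 12: Σ corner-gray over 12 cells = 5714  → 1.6624
row 13: Σ corner-gray over 12 cells = 7580  → 2.2053
row 14: Σ corner-gray over 12 cells = 6539  → 1.9024
Σ rows: total corner-gray = 87962  → 25.5915 mm³


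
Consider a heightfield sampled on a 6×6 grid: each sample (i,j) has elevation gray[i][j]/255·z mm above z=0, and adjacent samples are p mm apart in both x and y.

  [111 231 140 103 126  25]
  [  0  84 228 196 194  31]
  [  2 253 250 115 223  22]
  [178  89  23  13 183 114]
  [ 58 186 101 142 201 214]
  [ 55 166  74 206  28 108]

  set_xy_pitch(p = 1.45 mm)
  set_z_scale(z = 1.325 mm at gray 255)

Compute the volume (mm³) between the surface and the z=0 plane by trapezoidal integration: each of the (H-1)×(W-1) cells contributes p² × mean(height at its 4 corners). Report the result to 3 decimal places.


37.169

height_mm = gray/255 × 1.325; cell vol = 1.45² × mean(4 corners)
unit = 1.45² × 1.325 / (4×255) = 0.00273119 mm³ per gray-sum
row 0: Σ corner-gray over 5 cells = 2771  → 7.5681
row 1: Σ corner-gray over 5 cells = 3141  → 8.5787
row 2: Σ corner-gray over 5 cells = 2614  → 7.1393
row 3: Σ corner-gray over 5 cells = 2440  → 6.6641
row 4: Σ corner-gray over 5 cells = 2643  → 7.2185
Σ rows: total corner-gray = 13609  → 37.1687 mm³


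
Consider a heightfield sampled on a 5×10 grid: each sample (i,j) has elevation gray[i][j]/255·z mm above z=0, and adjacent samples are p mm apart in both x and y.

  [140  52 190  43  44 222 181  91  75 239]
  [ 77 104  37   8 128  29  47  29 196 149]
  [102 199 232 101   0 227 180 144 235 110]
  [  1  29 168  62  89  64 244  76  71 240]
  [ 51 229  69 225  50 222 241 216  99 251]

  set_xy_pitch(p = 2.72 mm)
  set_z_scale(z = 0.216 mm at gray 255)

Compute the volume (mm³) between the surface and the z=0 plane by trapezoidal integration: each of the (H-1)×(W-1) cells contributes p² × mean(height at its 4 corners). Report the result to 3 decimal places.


27.156

height_mm = gray/255 × 0.216; cell vol = 2.72² × mean(4 corners)
unit = 2.72² × 0.216 / (4×255) = 0.00156672 mm³ per gray-sum
row 0: Σ corner-gray over 9 cells = 3557  → 5.5728
row 1: Σ corner-gray over 9 cells = 4230  → 6.6272
row 2: Σ corner-gray over 9 cells = 4695  → 7.3558
row 3: Σ corner-gray over 9 cells = 4851  → 7.6002
Σ rows: total corner-gray = 17333  → 27.1560 mm³


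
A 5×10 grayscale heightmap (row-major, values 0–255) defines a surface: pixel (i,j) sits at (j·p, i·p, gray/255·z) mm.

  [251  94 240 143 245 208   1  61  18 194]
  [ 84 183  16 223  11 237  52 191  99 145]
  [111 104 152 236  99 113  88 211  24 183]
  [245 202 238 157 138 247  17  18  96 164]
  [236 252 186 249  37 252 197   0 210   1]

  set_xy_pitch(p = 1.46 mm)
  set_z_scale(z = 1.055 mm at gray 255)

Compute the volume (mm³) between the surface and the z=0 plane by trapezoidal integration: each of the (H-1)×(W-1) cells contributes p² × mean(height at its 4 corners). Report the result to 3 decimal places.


height_mm = gray/255 × 1.055; cell vol = 1.46² × mean(4 corners)
unit = 1.46² × 1.055 / (4×255) = 0.00220474 mm³ per gray-sum
row 0: Σ corner-gray over 9 cells = 4718  → 10.4020
row 1: Σ corner-gray over 9 cells = 4601  → 10.1440
row 2: Σ corner-gray over 9 cells = 4983  → 10.9862
row 3: Σ corner-gray over 9 cells = 5638  → 12.4303
Σ rows: total corner-gray = 19940  → 43.9626 mm³

43.963


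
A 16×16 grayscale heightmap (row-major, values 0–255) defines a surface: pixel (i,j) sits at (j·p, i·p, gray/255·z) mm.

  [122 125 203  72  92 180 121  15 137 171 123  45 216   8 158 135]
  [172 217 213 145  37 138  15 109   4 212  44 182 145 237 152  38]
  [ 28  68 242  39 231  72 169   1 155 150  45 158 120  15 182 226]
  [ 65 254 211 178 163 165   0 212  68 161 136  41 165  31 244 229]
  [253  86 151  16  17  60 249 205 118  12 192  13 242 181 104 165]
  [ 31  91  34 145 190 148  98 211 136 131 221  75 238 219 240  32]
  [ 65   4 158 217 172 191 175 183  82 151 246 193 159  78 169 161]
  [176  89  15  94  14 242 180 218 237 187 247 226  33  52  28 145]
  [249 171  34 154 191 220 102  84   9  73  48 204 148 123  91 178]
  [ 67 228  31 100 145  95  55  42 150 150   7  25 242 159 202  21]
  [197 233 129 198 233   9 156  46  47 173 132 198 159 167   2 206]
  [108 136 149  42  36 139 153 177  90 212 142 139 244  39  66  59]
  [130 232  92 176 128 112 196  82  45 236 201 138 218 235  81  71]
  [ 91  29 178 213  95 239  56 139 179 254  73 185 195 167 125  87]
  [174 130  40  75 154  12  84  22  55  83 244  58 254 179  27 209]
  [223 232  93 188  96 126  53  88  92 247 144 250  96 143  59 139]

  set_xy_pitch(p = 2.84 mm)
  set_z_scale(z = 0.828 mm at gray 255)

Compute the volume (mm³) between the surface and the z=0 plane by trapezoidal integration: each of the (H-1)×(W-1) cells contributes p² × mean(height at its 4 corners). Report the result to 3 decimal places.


height_mm = gray/255 × 0.828; cell vol = 2.84² × mean(4 corners)
unit = 2.84² × 0.828 / (4×255) = 0.00654737 mm³ per gray-sum
row 0: Σ corner-gray over 15 cells = 7499  → 49.0987
row 1: Σ corner-gray over 15 cells = 7458  → 48.8303
row 2: Σ corner-gray over 15 cells = 7900  → 51.7242
row 3: Σ corner-gray over 15 cells = 8062  → 52.7849
row 4: Σ corner-gray over 15 cells = 8127  → 53.2105
row 5: Σ corner-gray over 15 cells = 8999  → 58.9198
row 6: Σ corner-gray over 15 cells = 8627  → 56.4842
row 7: Σ corner-gray over 15 cells = 7776  → 50.9123
row 8: Σ corner-gray over 15 cells = 7081  → 46.3619
row 9: Σ corner-gray over 15 cells = 7517  → 49.2166
row 10: Σ corner-gray over 15 cells = 7862  → 51.4754
row 11: Σ corner-gray over 15 cells = 8240  → 53.9503
row 12: Σ corner-gray over 15 cells = 8977  → 58.7757
row 13: Σ corner-gray over 15 cells = 7649  → 50.0808
row 14: Σ corner-gray over 15 cells = 7393  → 48.4047
Σ rows: total corner-gray = 119167  → 780.2304 mm³

780.230
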